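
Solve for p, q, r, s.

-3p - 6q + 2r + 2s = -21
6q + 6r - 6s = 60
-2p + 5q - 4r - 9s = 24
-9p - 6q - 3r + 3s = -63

Forward elimination on [A|b]:
R3 <- R3 - (2/3)*R1:  [     0      9  -16/3  -31/3     38 ]
R4 <- R4 - (3)*R1:  [  0  12  -9  -3   0 ]
R3 <- R3 - (3/2)*R2:  [     0      0  -43/3   -4/3    -52 ]
R4 <- R4 - (2)*R2:  [    0     0   -21     9  -120 ]
R4 <- R4 - (63/43)*R3:  [        0         0         0    471/43  -1884/43 ]
Row echelon form:
[ -3  -6      2       2  |       -21 ]
[  0   6      6      -6  |        60 ]
[  0   0  -43/3    -4/3  |       -52 ]
[  0   0      0  471/43  |  -1884/43 ]
Back-substitution:
s = (-1884/43) / (471/43) = -4
r = (-52 - (-4/3)*(-4)) / (-43/3) = 4
q = (60 - (6)*(4) - (-6)*(-4)) / 6 = 2
p = (-21 - (-6)*(2) - (2)*(4) - (2)*(-4)) / -3 = 3

(3, 2, 4, -4)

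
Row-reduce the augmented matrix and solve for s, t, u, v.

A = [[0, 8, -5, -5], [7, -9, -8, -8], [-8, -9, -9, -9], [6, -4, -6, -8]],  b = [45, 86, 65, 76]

(2, 0, -4, -5)

Forward elimination on [A|b]:
R1 <-> R2   (pivot in column 1 was zero)
[  7  -9  -8  -8  86 ]
[  0   8  -5  -5  45 ]
[ -8  -9  -9  -9  65 ]
[  6  -4  -6  -8  76 ]
R3 <- R3 - (-8/7)*R1:  [      0  -135/7  -127/7  -127/7  1143/7 ]
R4 <- R4 - (6/7)*R1:  [    0  26/7   6/7  -8/7  16/7 ]
R3 <- R3 - (-135/56)*R2:  [        0         0  -1691/56  -1691/56  15219/56 ]
R4 <- R4 - (13/28)*R2:  [       0        0    89/28    33/28  -521/28 ]
R4 <- R4 - (-2/19)*R3:  [  0   0   0  -2  10 ]
Row echelon form:
[ 7  -9        -8        -8  |        86 ]
[ 0   8        -5        -5  |        45 ]
[ 0   0  -1691/56  -1691/56  |  15219/56 ]
[ 0   0         0        -2  |        10 ]
Back-substitution:
v = (10) / -2 = -5
u = (15219/56 - (-1691/56)*(-5)) / (-1691/56) = -4
t = (45 - (-5)*(-4) - (-5)*(-5)) / 8 = 0
s = (86 - (-9)*(0) - (-8)*(-4) - (-8)*(-5)) / 7 = 2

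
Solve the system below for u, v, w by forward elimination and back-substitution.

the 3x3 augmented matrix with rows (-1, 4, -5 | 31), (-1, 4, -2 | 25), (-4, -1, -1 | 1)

(-1, 5, -2)

Forward elimination on [A|b]:
R2 <- R2 - (1)*R1:  [  0   0   3  -6 ]
R3 <- R3 - (4)*R1:  [    0   -17    19  -123 ]
R2 <-> R3   (pivot in column 2 was zero)
[ -1    4  -5    31 ]
[  0  -17  19  -123 ]
[  0    0   3    -6 ]
Row echelon form:
[ -1    4  -5  |    31 ]
[  0  -17  19  |  -123 ]
[  0    0   3  |    -6 ]
Back-substitution:
w = (-6) / 3 = -2
v = (-123 - (19)*(-2)) / -17 = 5
u = (31 - (4)*(5) - (-5)*(-2)) / -1 = -1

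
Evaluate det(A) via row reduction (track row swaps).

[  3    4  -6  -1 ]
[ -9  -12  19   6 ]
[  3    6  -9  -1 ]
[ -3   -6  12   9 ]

det(A) = 6

Forward elimination:
R2 <- R2 - (-3)*R1:  [ 0  0  1  3 ]
R3 <- R3 - (1)*R1:  [  0   2  -3   0 ]
R4 <- R4 - (-1)*R1:  [  0  -2   6   8 ]
R2 <-> R3   (pivot in column 2 was zero)
[ 3   4  -6  -1 ]
[ 0   2  -3   0 ]
[ 0   0   1   3 ]
[ 0  -2   6   8 ]
R4 <- R4 - (-1)*R2:  [ 0  0  3  8 ]
R4 <- R4 - (3)*R3:  [  0   0   0  -1 ]
Upper-triangular form:
[ 3  4  -6  -1 ]
[ 0  2  -3   0 ]
[ 0  0   1   3 ]
[ 0  0   0  -1 ]
det(A) = (-1)^1 * (3) * (2) * (1) * (-1) = 6  (1 row swap -> sign -1)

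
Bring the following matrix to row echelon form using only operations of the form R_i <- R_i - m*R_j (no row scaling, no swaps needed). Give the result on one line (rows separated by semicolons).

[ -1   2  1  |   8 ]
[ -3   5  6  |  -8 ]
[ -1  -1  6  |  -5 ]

Forward elimination:
R2 <- R2 - (3)*R1:  [   0   -1    3  -32 ]
R3 <- R3 - (1)*R1:  [   0   -3    5  -13 ]
R3 <- R3 - (3)*R2:  [  0   0  -4  83 ]
Row echelon form:
[ -1   2   1  |    8 ]
[  0  -1   3  |  -32 ]
[  0   0  -4  |   83 ]

REF = [-1 2 1 8; 0 -1 3 -32; 0 0 -4 83]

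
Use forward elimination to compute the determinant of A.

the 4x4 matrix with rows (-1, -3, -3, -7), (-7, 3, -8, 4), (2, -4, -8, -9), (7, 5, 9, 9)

Forward elimination:
R2 <- R2 - (7)*R1:  [  0  24  13  53 ]
R3 <- R3 - (-2)*R1:  [   0  -10  -14  -23 ]
R4 <- R4 - (-7)*R1:  [   0  -16  -12  -40 ]
R3 <- R3 - (-5/12)*R2:  [       0        0  -103/12   -11/12 ]
R4 <- R4 - (-2/3)*R2:  [     0      0  -10/3  -14/3 ]
R4 <- R4 - (40/103)*R3:  [        0         0         0  -444/103 ]
Upper-triangular form:
[ -1  -3       -3        -7 ]
[  0  24       13        53 ]
[  0   0  -103/12    -11/12 ]
[  0   0        0  -444/103 ]
det(A) = (-1)^0 * (-1) * (24) * (-103/12) * (-444/103) = -888  (0 row swaps -> sign +1)

det(A) = -888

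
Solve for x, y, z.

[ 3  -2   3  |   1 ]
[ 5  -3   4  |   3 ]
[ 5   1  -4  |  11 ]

Forward elimination on [A|b]:
R2 <- R2 - (5/3)*R1:  [   0  1/3   -1  4/3 ]
R3 <- R3 - (5/3)*R1:  [    0  13/3    -9  28/3 ]
R3 <- R3 - (13)*R2:  [  0   0   4  -8 ]
Row echelon form:
[ 3   -2   3  |    1 ]
[ 0  1/3  -1  |  4/3 ]
[ 0    0   4  |   -8 ]
Back-substitution:
z = (-8) / 4 = -2
y = (4/3 - (-1)*(-2)) / (1/3) = -2
x = (1 - (-2)*(-2) - (3)*(-2)) / 3 = 1

(1, -2, -2)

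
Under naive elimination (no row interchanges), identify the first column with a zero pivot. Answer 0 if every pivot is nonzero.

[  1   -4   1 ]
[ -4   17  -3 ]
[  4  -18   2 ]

first zero-pivot column = 3

Naive forward elimination:
R2 <- R2 - (-4)*R1:  [ 0  1  1 ]
R3 <- R3 - (4)*R1:  [  0  -2  -2 ]
R3 <- R3 - (-2)*R2:  [ 0  0  0 ]
Matrix at this point:
[ 1  -4  1 ]
[ 0   1  1 ]
[ 0   0  0 ]
Pivot entry (3,3) in the last row is zero and there are no rows below to swap with -> zero pivot in column 3 (A is singular).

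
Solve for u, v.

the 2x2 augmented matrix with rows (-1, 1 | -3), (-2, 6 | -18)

(0, -3)

Forward elimination on [A|b]:
R2 <- R2 - (2)*R1:  [   0    4  -12 ]
Row echelon form:
[ -1  1  |   -3 ]
[  0  4  |  -12 ]
Back-substitution:
v = (-12) / 4 = -3
u = (-3 - (1)*(-3)) / -1 = 0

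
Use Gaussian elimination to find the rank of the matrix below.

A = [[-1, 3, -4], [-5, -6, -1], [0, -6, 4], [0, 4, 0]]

rank(A) = 3

Row reduction:
R2 <- R2 - (5)*R1:  [   0  -21   19 ]
R3 <- R3 - (2/7)*R2:  [     0      0  -10/7 ]
R4 <- R4 - (-4/21)*R2:  [     0      0  76/21 ]
R4 <- R4 - (-38/15)*R3:  [ 0  0  0 ]
Row echelon form:
[ -1    3     -4 ]
[  0  -21     19 ]
[  0    0  -10/7 ]
[  0    0      0 ]
Nonzero rows / pivot columns: 3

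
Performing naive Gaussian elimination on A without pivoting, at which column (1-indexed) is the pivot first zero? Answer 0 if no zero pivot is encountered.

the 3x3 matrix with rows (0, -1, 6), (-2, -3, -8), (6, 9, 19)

first zero-pivot column = 1

Naive forward elimination:
Pivot entry (1,1) is zero but row 2 has -2 in column 1 -> naive elimination stops; a row interchange (e.g. R1 <-> R2) would be required here.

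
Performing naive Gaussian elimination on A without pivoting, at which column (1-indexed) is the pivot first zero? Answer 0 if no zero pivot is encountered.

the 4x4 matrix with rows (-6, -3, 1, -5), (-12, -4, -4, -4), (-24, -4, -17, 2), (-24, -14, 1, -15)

Naive forward elimination:
R2 <- R2 - (2)*R1:  [  0   2  -6   6 ]
R3 <- R3 - (4)*R1:  [   0    8  -21   22 ]
R4 <- R4 - (4)*R1:  [  0  -2  -3   5 ]
R3 <- R3 - (4)*R2:  [  0   0   3  -2 ]
R4 <- R4 - (-1)*R2:  [  0   0  -9  11 ]
R4 <- R4 - (-3)*R3:  [ 0  0  0  5 ]
All pivots nonzero; naive elimination completes without hitting a zero pivot.

first zero-pivot column = 0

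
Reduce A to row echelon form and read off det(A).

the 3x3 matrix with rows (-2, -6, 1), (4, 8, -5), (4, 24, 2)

Forward elimination:
R2 <- R2 - (-2)*R1:  [  0  -4  -3 ]
R3 <- R3 - (-2)*R1:  [  0  12   4 ]
R3 <- R3 - (-3)*R2:  [  0   0  -5 ]
Upper-triangular form:
[ -2  -6   1 ]
[  0  -4  -3 ]
[  0   0  -5 ]
det(A) = (-1)^0 * (-2) * (-4) * (-5) = -40  (0 row swaps -> sign +1)

det(A) = -40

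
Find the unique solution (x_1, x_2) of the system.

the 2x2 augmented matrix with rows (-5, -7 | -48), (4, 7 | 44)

(4, 4)

Forward elimination on [A|b]:
R2 <- R2 - (-4/5)*R1:  [    0   7/5  28/5 ]
Row echelon form:
[ -5   -7  |   -48 ]
[  0  7/5  |  28/5 ]
Back-substitution:
x_2 = (28/5) / (7/5) = 4
x_1 = (-48 - (-7)*(4)) / -5 = 4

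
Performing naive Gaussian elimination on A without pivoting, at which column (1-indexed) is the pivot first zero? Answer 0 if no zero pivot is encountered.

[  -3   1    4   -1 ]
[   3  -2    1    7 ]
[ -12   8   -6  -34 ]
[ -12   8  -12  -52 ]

Naive forward elimination:
R2 <- R2 - (-1)*R1:  [  0  -1   5   6 ]
R3 <- R3 - (4)*R1:  [   0    4  -22  -30 ]
R4 <- R4 - (4)*R1:  [   0    4  -28  -48 ]
R3 <- R3 - (-4)*R2:  [  0   0  -2  -6 ]
R4 <- R4 - (-4)*R2:  [   0    0   -8  -24 ]
R4 <- R4 - (4)*R3:  [ 0  0  0  0 ]
Matrix at this point:
[ -3   1   4  -1 ]
[  0  -1   5   6 ]
[  0   0  -2  -6 ]
[  0   0   0   0 ]
Pivot entry (4,4) in the last row is zero and there are no rows below to swap with -> zero pivot in column 4 (A is singular).

first zero-pivot column = 4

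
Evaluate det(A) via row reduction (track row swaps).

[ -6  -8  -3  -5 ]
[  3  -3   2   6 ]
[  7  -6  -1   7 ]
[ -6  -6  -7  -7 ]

Forward elimination:
R2 <- R2 - (-1/2)*R1:  [   0   -7  1/2  7/2 ]
R3 <- R3 - (-7/6)*R1:  [     0  -46/3   -9/2    7/6 ]
R4 <- R4 - (1)*R1:  [  0   2  -4  -2 ]
R3 <- R3 - (46/21)*R2:  [       0        0  -235/42    -13/2 ]
R4 <- R4 - (-2/7)*R2:  [     0      0  -27/7     -1 ]
R4 <- R4 - (162/235)*R3:  [       0        0        0  818/235 ]
Upper-triangular form:
[ -6  -8       -3       -5 ]
[  0  -7      1/2      7/2 ]
[  0   0  -235/42    -13/2 ]
[  0   0        0  818/235 ]
det(A) = (-1)^0 * (-6) * (-7) * (-235/42) * (818/235) = -818  (0 row swaps -> sign +1)

det(A) = -818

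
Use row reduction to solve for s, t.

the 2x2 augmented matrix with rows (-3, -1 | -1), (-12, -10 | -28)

Forward elimination on [A|b]:
R2 <- R2 - (4)*R1:  [   0   -6  -24 ]
Row echelon form:
[ -3  -1  |   -1 ]
[  0  -6  |  -24 ]
Back-substitution:
t = (-24) / -6 = 4
s = (-1 - (-1)*(4)) / -3 = -1

(-1, 4)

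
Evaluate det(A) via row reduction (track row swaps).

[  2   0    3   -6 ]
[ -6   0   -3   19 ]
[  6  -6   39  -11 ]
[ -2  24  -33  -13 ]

Forward elimination:
R2 <- R2 - (-3)*R1:  [ 0  0  6  1 ]
R3 <- R3 - (3)*R1:  [  0  -6  30   7 ]
R4 <- R4 - (-1)*R1:  [   0   24  -30  -19 ]
R2 <-> R3   (pivot in column 2 was zero)
[ 2   0    3   -6 ]
[ 0  -6   30    7 ]
[ 0   0    6    1 ]
[ 0  24  -30  -19 ]
R4 <- R4 - (-4)*R2:  [  0   0  90   9 ]
R4 <- R4 - (15)*R3:  [  0   0   0  -6 ]
Upper-triangular form:
[ 2   0   3  -6 ]
[ 0  -6  30   7 ]
[ 0   0   6   1 ]
[ 0   0   0  -6 ]
det(A) = (-1)^1 * (2) * (-6) * (6) * (-6) = -432  (1 row swap -> sign -1)

det(A) = -432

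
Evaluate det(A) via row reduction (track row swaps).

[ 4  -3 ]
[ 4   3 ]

Forward elimination:
R2 <- R2 - (1)*R1:  [ 0  6 ]
Upper-triangular form:
[ 4  -3 ]
[ 0   6 ]
det(A) = (-1)^0 * (4) * (6) = 24  (0 row swaps -> sign +1)

det(A) = 24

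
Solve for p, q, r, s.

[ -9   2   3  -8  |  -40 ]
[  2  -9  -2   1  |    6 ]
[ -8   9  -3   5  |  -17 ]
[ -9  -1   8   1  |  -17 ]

(3, 0, 1, 2)

Forward elimination on [A|b]:
R2 <- R2 - (-2/9)*R1:  [     0  -77/9   -4/3   -7/9  -26/9 ]
R3 <- R3 - (8/9)*R1:  [     0   65/9  -17/3  109/9  167/9 ]
R4 <- R4 - (1)*R1:  [  0  -3   5   9  23 ]
R3 <- R3 - (-65/77)*R2:  [       0        0  -523/77   126/11  1241/77 ]
R4 <- R4 - (27/77)*R2:  [       0        0   421/77   102/11  1849/77 ]
R4 <- R4 - (-421/523)*R3:  [         0          0          0   9672/523  19344/523 ]
Row echelon form:
[ -9      2        3        -8  |        -40 ]
[  0  -77/9     -4/3      -7/9  |      -26/9 ]
[  0      0  -523/77    126/11  |    1241/77 ]
[  0      0        0  9672/523  |  19344/523 ]
Back-substitution:
s = (19344/523) / (9672/523) = 2
r = (1241/77 - (126/11)*(2)) / (-523/77) = 1
q = (-26/9 - (-4/3)*(1) - (-7/9)*(2)) / (-77/9) = 0
p = (-40 - (2)*(0) - (3)*(1) - (-8)*(2)) / -9 = 3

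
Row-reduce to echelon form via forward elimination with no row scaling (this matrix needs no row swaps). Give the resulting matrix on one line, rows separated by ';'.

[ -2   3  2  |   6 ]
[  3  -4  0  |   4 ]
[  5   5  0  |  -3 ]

REF = [-2 3 2 6; 0 1/2 3 13; 0 0 -70 -313]

Forward elimination:
R2 <- R2 - (-3/2)*R1:  [   0  1/2    3   13 ]
R3 <- R3 - (-5/2)*R1:  [    0  25/2     5    12 ]
R3 <- R3 - (25)*R2:  [    0     0   -70  -313 ]
Row echelon form:
[ -2    3    2  |     6 ]
[  0  1/2    3  |    13 ]
[  0    0  -70  |  -313 ]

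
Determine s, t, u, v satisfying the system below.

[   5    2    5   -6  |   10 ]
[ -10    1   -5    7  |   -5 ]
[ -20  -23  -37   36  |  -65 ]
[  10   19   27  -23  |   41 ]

Forward elimination on [A|b]:
R2 <- R2 - (-2)*R1:  [  0   5   5  -5  15 ]
R3 <- R3 - (-4)*R1:  [   0  -15  -17   12  -25 ]
R4 <- R4 - (2)*R1:  [   0   15   17  -11   21 ]
R3 <- R3 - (-3)*R2:  [  0   0  -2  -3  20 ]
R4 <- R4 - (3)*R2:  [   0    0    2    4  -24 ]
R4 <- R4 - (-1)*R3:  [  0   0   0   1  -4 ]
Row echelon form:
[ 5  2   5  -6  |  10 ]
[ 0  5   5  -5  |  15 ]
[ 0  0  -2  -3  |  20 ]
[ 0  0   0   1  |  -4 ]
Back-substitution:
v = (-4) / 1 = -4
u = (20 - (-3)*(-4)) / -2 = -4
t = (15 - (5)*(-4) - (-5)*(-4)) / 5 = 3
s = (10 - (2)*(3) - (5)*(-4) - (-6)*(-4)) / 5 = 0

(0, 3, -4, -4)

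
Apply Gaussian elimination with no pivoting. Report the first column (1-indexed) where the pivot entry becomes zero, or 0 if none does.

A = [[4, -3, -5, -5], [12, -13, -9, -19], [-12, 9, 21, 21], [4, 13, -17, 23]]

Naive forward elimination:
R2 <- R2 - (3)*R1:  [  0  -4   6  -4 ]
R3 <- R3 - (-3)*R1:  [ 0  0  6  6 ]
R4 <- R4 - (1)*R1:  [   0   16  -12   28 ]
R4 <- R4 - (-4)*R2:  [  0   0  12  12 ]
R4 <- R4 - (2)*R3:  [ 0  0  0  0 ]
Matrix at this point:
[ 4  -3  -5  -5 ]
[ 0  -4   6  -4 ]
[ 0   0   6   6 ]
[ 0   0   0   0 ]
Pivot entry (4,4) in the last row is zero and there are no rows below to swap with -> zero pivot in column 4 (A is singular).

first zero-pivot column = 4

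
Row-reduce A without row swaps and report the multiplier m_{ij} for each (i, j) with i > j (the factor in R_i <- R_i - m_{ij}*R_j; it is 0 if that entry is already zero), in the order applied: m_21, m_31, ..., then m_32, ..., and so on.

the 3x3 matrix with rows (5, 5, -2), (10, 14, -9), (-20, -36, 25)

multipliers: 2, -4, -4

Forward elimination:
R2 <- R2 - (2)*R1:  [  0   4  -5 ]
R3 <- R3 - (-4)*R1:  [   0  -16   17 ]
R3 <- R3 - (-4)*R2:  [  0   0  -3 ]
Multipliers (in order of application): m_{21} = 2, m_{31} = -4, m_{32} = -4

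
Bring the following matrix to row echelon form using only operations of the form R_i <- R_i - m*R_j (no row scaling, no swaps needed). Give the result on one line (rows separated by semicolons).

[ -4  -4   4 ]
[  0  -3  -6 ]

Forward elimination:
Row echelon form:
[ -4  -4   4 ]
[  0  -3  -6 ]

REF = [-4 -4 4; 0 -3 -6]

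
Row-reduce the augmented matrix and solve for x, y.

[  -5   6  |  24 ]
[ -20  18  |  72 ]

Forward elimination on [A|b]:
R2 <- R2 - (4)*R1:  [   0   -6  -24 ]
Row echelon form:
[ -5   6  |   24 ]
[  0  -6  |  -24 ]
Back-substitution:
y = (-24) / -6 = 4
x = (24 - (6)*(4)) / -5 = 0

(0, 4)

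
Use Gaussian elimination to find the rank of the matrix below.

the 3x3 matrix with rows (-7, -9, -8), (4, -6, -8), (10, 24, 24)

Row reduction:
R2 <- R2 - (-4/7)*R1:  [     0  -78/7  -88/7 ]
R3 <- R3 - (-10/7)*R1:  [    0  78/7  88/7 ]
R3 <- R3 - (-1)*R2:  [ 0  0  0 ]
Row echelon form:
[ -7     -9     -8 ]
[  0  -78/7  -88/7 ]
[  0      0      0 ]
Nonzero rows / pivot columns: 2

rank(A) = 2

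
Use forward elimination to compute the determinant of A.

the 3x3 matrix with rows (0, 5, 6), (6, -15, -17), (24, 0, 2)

Forward elimination:
R1 <-> R2   (pivot in column 1 was zero)
[  6  -15  -17 ]
[  0    5    6 ]
[ 24    0    2 ]
R3 <- R3 - (4)*R1:  [  0  60  70 ]
R3 <- R3 - (12)*R2:  [  0   0  -2 ]
Upper-triangular form:
[ 6  -15  -17 ]
[ 0    5    6 ]
[ 0    0   -2 ]
det(A) = (-1)^1 * (6) * (5) * (-2) = 60  (1 row swap -> sign -1)

det(A) = 60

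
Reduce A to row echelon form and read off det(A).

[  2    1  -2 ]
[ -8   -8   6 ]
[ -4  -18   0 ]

Forward elimination:
R2 <- R2 - (-4)*R1:  [  0  -4  -2 ]
R3 <- R3 - (-2)*R1:  [   0  -16   -4 ]
R3 <- R3 - (4)*R2:  [ 0  0  4 ]
Upper-triangular form:
[ 2   1  -2 ]
[ 0  -4  -2 ]
[ 0   0   4 ]
det(A) = (-1)^0 * (2) * (-4) * (4) = -32  (0 row swaps -> sign +1)

det(A) = -32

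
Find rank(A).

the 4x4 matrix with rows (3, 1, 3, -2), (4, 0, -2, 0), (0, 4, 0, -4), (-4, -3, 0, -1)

rank(A) = 4

Row reduction:
R2 <- R2 - (4/3)*R1:  [    0  -4/3    -6   8/3 ]
R4 <- R4 - (-4/3)*R1:  [     0   -5/3      4  -11/3 ]
R3 <- R3 - (-3)*R2:  [   0    0  -18    4 ]
R4 <- R4 - (5/4)*R2:  [    0     0  23/2    -7 ]
R4 <- R4 - (-23/36)*R3:  [     0      0      0  -40/9 ]
Row echelon form:
[ 3     1    3     -2 ]
[ 0  -4/3   -6    8/3 ]
[ 0     0  -18      4 ]
[ 0     0    0  -40/9 ]
Nonzero rows / pivot columns: 4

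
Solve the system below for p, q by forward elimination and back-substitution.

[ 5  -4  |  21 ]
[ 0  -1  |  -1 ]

(5, 1)

Forward elimination on [A|b]:
Row echelon form:
[ 5  -4  |  21 ]
[ 0  -1  |  -1 ]
Back-substitution:
q = (-1) / -1 = 1
p = (21 - (-4)*(1)) / 5 = 5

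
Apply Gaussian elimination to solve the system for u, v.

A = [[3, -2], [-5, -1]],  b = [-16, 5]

(-2, 5)

Forward elimination on [A|b]:
R2 <- R2 - (-5/3)*R1:  [     0  -13/3  -65/3 ]
Row echelon form:
[ 3     -2  |    -16 ]
[ 0  -13/3  |  -65/3 ]
Back-substitution:
v = (-65/3) / (-13/3) = 5
u = (-16 - (-2)*(5)) / 3 = -2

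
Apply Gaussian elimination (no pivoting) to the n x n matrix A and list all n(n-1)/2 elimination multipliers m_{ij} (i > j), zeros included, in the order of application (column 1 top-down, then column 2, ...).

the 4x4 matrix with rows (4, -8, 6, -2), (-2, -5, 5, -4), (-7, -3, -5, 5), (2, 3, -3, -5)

Forward elimination:
R2 <- R2 - (-1/2)*R1:  [  0  -9   8  -5 ]
R3 <- R3 - (-7/4)*R1:  [    0   -17  11/2   3/2 ]
R4 <- R4 - (1/2)*R1:  [  0   7  -6  -4 ]
R3 <- R3 - (17/9)*R2:  [       0        0  -173/18   197/18 ]
R4 <- R4 - (-7/9)*R2:  [     0      0    2/9  -71/9 ]
R4 <- R4 - (-4/173)*R3:  [         0          0          0  -1321/173 ]
Multipliers (in order of application): m_{21} = -1/2, m_{31} = -7/4, m_{41} = 1/2, m_{32} = 17/9, m_{42} = -7/9, m_{43} = -4/173

multipliers: -1/2, -7/4, 1/2, 17/9, -7/9, -4/173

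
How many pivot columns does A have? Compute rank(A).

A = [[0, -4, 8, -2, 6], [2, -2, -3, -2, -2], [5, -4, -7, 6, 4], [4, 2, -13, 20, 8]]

Row reduction:
R1 <-> R2   (pivot in column 1 was zero)
[ 2  -2   -3  -2  -2 ]
[ 0  -4    8  -2   6 ]
[ 5  -4   -7   6   4 ]
[ 4   2  -13  20   8 ]
R3 <- R3 - (5/2)*R1:  [   0    1  1/2   11    9 ]
R4 <- R4 - (2)*R1:  [  0   6  -7  24  12 ]
R3 <- R3 - (-1/4)*R2:  [    0     0   5/2  21/2  21/2 ]
R4 <- R4 - (-3/2)*R2:  [  0   0   5  21  21 ]
R4 <- R4 - (2)*R3:  [ 0  0  0  0  0 ]
Row echelon form:
[ 2  -2   -3    -2    -2 ]
[ 0  -4    8    -2     6 ]
[ 0   0  5/2  21/2  21/2 ]
[ 0   0    0     0     0 ]
Nonzero rows / pivot columns: 3

rank(A) = 3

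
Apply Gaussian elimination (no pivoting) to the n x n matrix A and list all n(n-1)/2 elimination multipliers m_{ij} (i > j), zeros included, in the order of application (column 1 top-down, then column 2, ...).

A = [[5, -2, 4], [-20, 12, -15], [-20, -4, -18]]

Forward elimination:
R2 <- R2 - (-4)*R1:  [ 0  4  1 ]
R3 <- R3 - (-4)*R1:  [   0  -12   -2 ]
R3 <- R3 - (-3)*R2:  [ 0  0  1 ]
Multipliers (in order of application): m_{21} = -4, m_{31} = -4, m_{32} = -3

multipliers: -4, -4, -3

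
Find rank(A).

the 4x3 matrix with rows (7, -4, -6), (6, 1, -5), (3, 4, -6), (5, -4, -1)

Row reduction:
R2 <- R2 - (6/7)*R1:  [    0  31/7   1/7 ]
R3 <- R3 - (3/7)*R1:  [     0   40/7  -24/7 ]
R4 <- R4 - (5/7)*R1:  [    0  -8/7  23/7 ]
R3 <- R3 - (40/31)*R2:  [       0        0  -112/31 ]
R4 <- R4 - (-8/31)*R2:  [      0       0  103/31 ]
R4 <- R4 - (-103/112)*R3:  [ 0  0  0 ]
Row echelon form:
[ 7    -4       -6 ]
[ 0  31/7      1/7 ]
[ 0     0  -112/31 ]
[ 0     0        0 ]
Nonzero rows / pivot columns: 3

rank(A) = 3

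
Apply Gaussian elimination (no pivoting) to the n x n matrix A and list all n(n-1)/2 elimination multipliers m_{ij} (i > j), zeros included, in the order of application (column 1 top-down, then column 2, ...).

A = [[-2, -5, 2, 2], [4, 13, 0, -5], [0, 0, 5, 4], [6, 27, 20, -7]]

Forward elimination:
R2 <- R2 - (-2)*R1:  [  0   3   4  -1 ]
R3: entry in column 1 is already 0 -> m_{31} = 0 (no row operation needed)
R4 <- R4 - (-3)*R1:  [  0  12  26  -1 ]
R3: entry in column 2 is already 0 -> m_{32} = 0 (no row operation needed)
R4 <- R4 - (4)*R2:  [  0   0  10   3 ]
R4 <- R4 - (2)*R3:  [  0   0   0  -5 ]
Multipliers (in order of application): m_{21} = -2, m_{31} = 0, m_{41} = -3, m_{32} = 0, m_{42} = 4, m_{43} = 2

multipliers: -2, 0, -3, 0, 4, 2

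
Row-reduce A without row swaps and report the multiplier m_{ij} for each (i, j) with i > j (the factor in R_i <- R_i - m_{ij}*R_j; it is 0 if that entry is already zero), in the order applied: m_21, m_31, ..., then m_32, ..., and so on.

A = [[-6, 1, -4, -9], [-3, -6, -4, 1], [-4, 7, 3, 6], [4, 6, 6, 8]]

Forward elimination:
R2 <- R2 - (1/2)*R1:  [     0  -13/2     -2   11/2 ]
R3 <- R3 - (2/3)*R1:  [    0  19/3  17/3    12 ]
R4 <- R4 - (-2/3)*R1:  [    0  20/3  10/3     2 ]
R3 <- R3 - (-38/39)*R2:  [      0       0  145/39  677/39 ]
R4 <- R4 - (-40/39)*R2:  [      0       0   50/39  298/39 ]
R4 <- R4 - (10/29)*R3:  [     0      0      0  48/29 ]
Multipliers (in order of application): m_{21} = 1/2, m_{31} = 2/3, m_{41} = -2/3, m_{32} = -38/39, m_{42} = -40/39, m_{43} = 10/29

multipliers: 1/2, 2/3, -2/3, -38/39, -40/39, 10/29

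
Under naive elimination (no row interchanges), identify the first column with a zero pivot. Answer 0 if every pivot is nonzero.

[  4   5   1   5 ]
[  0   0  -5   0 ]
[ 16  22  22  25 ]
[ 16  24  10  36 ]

Naive forward elimination:
R3 <- R3 - (4)*R1:  [  0   2  18   5 ]
R4 <- R4 - (4)*R1:  [  0   4   6  16 ]
Matrix at this point:
[ 4  5   1   5 ]
[ 0  0  -5   0 ]
[ 0  2  18   5 ]
[ 0  4   6  16 ]
Pivot entry (2,2) is zero but row 3 has 2 in column 2 -> naive elimination stops; a row interchange (e.g. R2 <-> R3) would be required here.

first zero-pivot column = 2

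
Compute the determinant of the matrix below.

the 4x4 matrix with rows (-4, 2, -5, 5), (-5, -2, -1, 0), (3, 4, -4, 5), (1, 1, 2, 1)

Forward elimination:
R2 <- R2 - (5/4)*R1:  [     0   -9/2   21/4  -25/4 ]
R3 <- R3 - (-3/4)*R1:  [     0   11/2  -31/4   35/4 ]
R4 <- R4 - (-1/4)*R1:  [   0  3/2  3/4  9/4 ]
R3 <- R3 - (-11/9)*R2:  [    0     0  -4/3  10/9 ]
R4 <- R4 - (-1/3)*R2:  [   0    0  5/2  1/6 ]
R4 <- R4 - (-15/8)*R3:  [   0    0    0  9/4 ]
Upper-triangular form:
[ -4     2    -5      5 ]
[  0  -9/2  21/4  -25/4 ]
[  0     0  -4/3   10/9 ]
[  0     0     0    9/4 ]
det(A) = (-1)^0 * (-4) * (-9/2) * (-4/3) * (9/4) = -54  (0 row swaps -> sign +1)

det(A) = -54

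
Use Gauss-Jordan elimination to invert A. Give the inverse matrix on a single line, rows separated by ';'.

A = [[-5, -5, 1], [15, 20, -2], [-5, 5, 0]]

Gauss-Jordan on [A | I]:
R1 <- (1/-5)*R1:  [    1     1  -1/5  |  -1/5     0     0 ]
R2 <- R2 - (15)*R1:  [ 0  5  1  |  3  1  0 ]
R3 <- R3 - (-5)*R1:  [  0  10  -1  |  -1   0   1 ]
R2 <- (1/5)*R2:  [   0    1  1/5  |  3/5  1/5    0 ]
R1 <- R1 - (1)*R2:  [    1     0  -2/5  |  -4/5  -1/5     0 ]
R3 <- R3 - (10)*R2:  [  0   0  -3  |  -7  -2   1 ]
R3 <- (1/-3)*R3:  [    0     0     1  |   7/3   2/3  -1/3 ]
R1 <- R1 - (-2/5)*R3:  [     1      0      0  |   2/15   1/15  -2/15 ]
R2 <- R2 - (1/5)*R3:  [    0     1     0  |  2/15  1/15  1/15 ]
Right block of [I | A^{-1}] is the inverse:
[ 2/15  1/15  -2/15 ]
[ 2/15  1/15   1/15 ]
[  7/3   2/3   -1/3 ]

inverse = [2/15 1/15 -2/15; 2/15 1/15 1/15; 7/3 2/3 -1/3]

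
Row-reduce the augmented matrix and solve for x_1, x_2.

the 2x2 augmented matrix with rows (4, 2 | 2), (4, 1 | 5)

(2, -3)

Forward elimination on [A|b]:
R2 <- R2 - (1)*R1:  [  0  -1   3 ]
Row echelon form:
[ 4   2  |  2 ]
[ 0  -1  |  3 ]
Back-substitution:
x_2 = (3) / -1 = -3
x_1 = (2 - (2)*(-3)) / 4 = 2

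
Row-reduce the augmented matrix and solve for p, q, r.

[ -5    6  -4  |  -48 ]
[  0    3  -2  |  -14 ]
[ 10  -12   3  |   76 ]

Forward elimination on [A|b]:
R3 <- R3 - (-2)*R1:  [   0    0   -5  -20 ]
Row echelon form:
[ -5  6  -4  |  -48 ]
[  0  3  -2  |  -14 ]
[  0  0  -5  |  -20 ]
Back-substitution:
r = (-20) / -5 = 4
q = (-14 - (-2)*(4)) / 3 = -2
p = (-48 - (6)*(-2) - (-4)*(4)) / -5 = 4

(4, -2, 4)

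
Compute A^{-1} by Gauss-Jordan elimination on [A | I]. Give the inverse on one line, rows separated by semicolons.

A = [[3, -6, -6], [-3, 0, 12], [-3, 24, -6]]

inverse = [8/3 5/3 2/3; 1/2 1/3 1/6; 2/3 1/2 1/6]

Gauss-Jordan on [A | I]:
R1 <- (1/3)*R1:  [   1   -2   -2  |  1/3    0    0 ]
R2 <- R2 - (-3)*R1:  [  0  -6   6  |   1   1   0 ]
R3 <- R3 - (-3)*R1:  [   0   18  -12  |    1    0    1 ]
R2 <- (1/-6)*R2:  [    0     1    -1  |  -1/6  -1/6     0 ]
R1 <- R1 - (-2)*R2:  [    1     0    -4  |     0  -1/3     0 ]
R3 <- R3 - (18)*R2:  [ 0  0  6  |  4  3  1 ]
R3 <- (1/6)*R3:  [   0    0    1  |  2/3  1/2  1/6 ]
R1 <- R1 - (-4)*R3:  [   1    0    0  |  8/3  5/3  2/3 ]
R2 <- R2 - (-1)*R3:  [   0    1    0  |  1/2  1/3  1/6 ]
Right block of [I | A^{-1}] is the inverse:
[ 8/3  5/3  2/3 ]
[ 1/2  1/3  1/6 ]
[ 2/3  1/2  1/6 ]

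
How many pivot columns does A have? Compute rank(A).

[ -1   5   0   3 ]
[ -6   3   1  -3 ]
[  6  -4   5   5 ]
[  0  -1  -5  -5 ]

Row reduction:
R2 <- R2 - (6)*R1:  [   0  -27    1  -21 ]
R3 <- R3 - (-6)*R1:  [  0  26   5  23 ]
R3 <- R3 - (-26/27)*R2:  [      0       0  161/27    25/9 ]
R4 <- R4 - (1/27)*R2:  [       0        0  -136/27    -38/9 ]
R4 <- R4 - (-136/161)*R3:  [        0         0         0  -302/161 ]
Row echelon form:
[ -1    5       0         3 ]
[  0  -27       1       -21 ]
[  0    0  161/27      25/9 ]
[  0    0       0  -302/161 ]
Nonzero rows / pivot columns: 4

rank(A) = 4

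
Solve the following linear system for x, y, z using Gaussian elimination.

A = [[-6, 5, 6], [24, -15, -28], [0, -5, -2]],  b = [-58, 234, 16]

(5, -2, -3)

Forward elimination on [A|b]:
R2 <- R2 - (-4)*R1:  [  0   5  -4   2 ]
R3 <- R3 - (-1)*R2:  [  0   0  -6  18 ]
Row echelon form:
[ -6  5   6  |  -58 ]
[  0  5  -4  |    2 ]
[  0  0  -6  |   18 ]
Back-substitution:
z = (18) / -6 = -3
y = (2 - (-4)*(-3)) / 5 = -2
x = (-58 - (5)*(-2) - (6)*(-3)) / -6 = 5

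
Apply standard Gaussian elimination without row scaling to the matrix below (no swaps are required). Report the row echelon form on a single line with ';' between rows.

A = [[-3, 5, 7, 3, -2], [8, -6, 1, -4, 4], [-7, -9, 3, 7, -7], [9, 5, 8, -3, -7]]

REF = [-3 5 7 3 -2; 0 22/3 59/3 4 -4/3; 0 0 463/11 124/11 -67/11; 0 0 0 782/463 -5986/463]

Forward elimination:
R2 <- R2 - (-8/3)*R1:  [    0  22/3  59/3     4  -4/3 ]
R3 <- R3 - (7/3)*R1:  [     0  -62/3  -40/3      0   -7/3 ]
R4 <- R4 - (-3)*R1:  [   0   20   29    6  -13 ]
R3 <- R3 - (-31/11)*R2:  [      0       0  463/11  124/11  -67/11 ]
R4 <- R4 - (30/11)*R2:  [       0        0  -271/11   -54/11  -103/11 ]
R4 <- R4 - (-271/463)*R3:  [         0          0          0    782/463  -5986/463 ]
Row echelon form:
[ -3     5       7        3         -2 ]
[  0  22/3    59/3        4       -4/3 ]
[  0     0  463/11   124/11     -67/11 ]
[  0     0       0  782/463  -5986/463 ]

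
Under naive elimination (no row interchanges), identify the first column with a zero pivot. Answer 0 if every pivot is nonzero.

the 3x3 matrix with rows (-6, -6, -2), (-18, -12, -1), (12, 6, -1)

Naive forward elimination:
R2 <- R2 - (3)*R1:  [ 0  6  5 ]
R3 <- R3 - (-2)*R1:  [  0  -6  -5 ]
R3 <- R3 - (-1)*R2:  [ 0  0  0 ]
Matrix at this point:
[ -6  -6  -2 ]
[  0   6   5 ]
[  0   0   0 ]
Pivot entry (3,3) in the last row is zero and there are no rows below to swap with -> zero pivot in column 3 (A is singular).

first zero-pivot column = 3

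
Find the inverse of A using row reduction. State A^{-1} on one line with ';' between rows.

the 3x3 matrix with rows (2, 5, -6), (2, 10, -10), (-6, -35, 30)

Gauss-Jordan on [A | I]:
R1 <- (1/2)*R1:  [   1  5/2   -3  |  1/2    0    0 ]
R2 <- R2 - (2)*R1:  [  0   5  -4  |  -1   1   0 ]
R3 <- R3 - (-6)*R1:  [   0  -20   12  |    3    0    1 ]
R2 <- (1/5)*R2:  [    0     1  -4/5  |  -1/5   1/5     0 ]
R1 <- R1 - (5/2)*R2:  [    1     0    -1  |     1  -1/2     0 ]
R3 <- R3 - (-20)*R2:  [  0   0  -4  |  -1   4   1 ]
R3 <- (1/-4)*R3:  [    0     0     1  |   1/4    -1  -1/4 ]
R1 <- R1 - (-1)*R3:  [    1     0     0  |   5/4  -3/2  -1/4 ]
R2 <- R2 - (-4/5)*R3:  [    0     1     0  |     0  -3/5  -1/5 ]
Right block of [I | A^{-1}] is the inverse:
[ 5/4  -3/2  -1/4 ]
[   0  -3/5  -1/5 ]
[ 1/4    -1  -1/4 ]

inverse = [5/4 -3/2 -1/4; 0 -3/5 -1/5; 1/4 -1 -1/4]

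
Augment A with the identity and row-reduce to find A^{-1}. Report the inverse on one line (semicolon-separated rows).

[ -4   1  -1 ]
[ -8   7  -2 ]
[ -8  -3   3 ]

Gauss-Jordan on [A | I]:
R1 <- (1/-4)*R1:  [    1  -1/4   1/4  |  -1/4     0     0 ]
R2 <- R2 - (-8)*R1:  [  0   5   0  |  -2   1   0 ]
R3 <- R3 - (-8)*R1:  [  0  -5   5  |  -2   0   1 ]
R2 <- (1/5)*R2:  [    0     1     0  |  -2/5   1/5     0 ]
R1 <- R1 - (-1/4)*R2:  [     1      0    1/4  |  -7/20   1/20      0 ]
R3 <- R3 - (-5)*R2:  [  0   0   5  |  -4   1   1 ]
R3 <- (1/5)*R3:  [    0     0     1  |  -4/5   1/5   1/5 ]
R1 <- R1 - (1/4)*R3:  [     1      0      0  |  -3/20      0  -1/20 ]
Right block of [I | A^{-1}] is the inverse:
[ -3/20    0  -1/20 ]
[  -2/5  1/5      0 ]
[  -4/5  1/5    1/5 ]

inverse = [-3/20 0 -1/20; -2/5 1/5 0; -4/5 1/5 1/5]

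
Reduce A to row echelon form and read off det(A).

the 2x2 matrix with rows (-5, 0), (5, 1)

det(A) = -5

Forward elimination:
R2 <- R2 - (-1)*R1:  [ 0  1 ]
Upper-triangular form:
[ -5  0 ]
[  0  1 ]
det(A) = (-1)^0 * (-5) * (1) = -5  (0 row swaps -> sign +1)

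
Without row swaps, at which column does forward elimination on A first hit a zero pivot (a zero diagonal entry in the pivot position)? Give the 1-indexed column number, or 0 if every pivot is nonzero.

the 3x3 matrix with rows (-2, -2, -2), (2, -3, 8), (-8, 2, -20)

first zero-pivot column = 3

Naive forward elimination:
R2 <- R2 - (-1)*R1:  [  0  -5   6 ]
R3 <- R3 - (4)*R1:  [   0   10  -12 ]
R3 <- R3 - (-2)*R2:  [ 0  0  0 ]
Matrix at this point:
[ -2  -2  -2 ]
[  0  -5   6 ]
[  0   0   0 ]
Pivot entry (3,3) in the last row is zero and there are no rows below to swap with -> zero pivot in column 3 (A is singular).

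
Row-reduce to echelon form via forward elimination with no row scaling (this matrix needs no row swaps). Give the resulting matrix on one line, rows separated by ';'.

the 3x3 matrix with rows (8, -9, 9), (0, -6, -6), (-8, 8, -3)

Forward elimination:
R3 <- R3 - (-1)*R1:  [  0  -1   6 ]
R3 <- R3 - (1/6)*R2:  [ 0  0  7 ]
Row echelon form:
[ 8  -9   9 ]
[ 0  -6  -6 ]
[ 0   0   7 ]

REF = [8 -9 9; 0 -6 -6; 0 0 7]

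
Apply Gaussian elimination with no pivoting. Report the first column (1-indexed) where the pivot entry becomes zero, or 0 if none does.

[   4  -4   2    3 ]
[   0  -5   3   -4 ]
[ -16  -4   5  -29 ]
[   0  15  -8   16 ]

Naive forward elimination:
R3 <- R3 - (-4)*R1:  [   0  -20   13  -17 ]
R3 <- R3 - (4)*R2:  [  0   0   1  -1 ]
R4 <- R4 - (-3)*R2:  [ 0  0  1  4 ]
R4 <- R4 - (1)*R3:  [ 0  0  0  5 ]
All pivots nonzero; naive elimination completes without hitting a zero pivot.

first zero-pivot column = 0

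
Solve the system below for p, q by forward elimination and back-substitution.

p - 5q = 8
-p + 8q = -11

Forward elimination on [A|b]:
R2 <- R2 - (-1)*R1:  [  0   3  -3 ]
Row echelon form:
[ 1  -5  |   8 ]
[ 0   3  |  -3 ]
Back-substitution:
q = (-3) / 3 = -1
p = (8 - (-5)*(-1)) / 1 = 3

(3, -1)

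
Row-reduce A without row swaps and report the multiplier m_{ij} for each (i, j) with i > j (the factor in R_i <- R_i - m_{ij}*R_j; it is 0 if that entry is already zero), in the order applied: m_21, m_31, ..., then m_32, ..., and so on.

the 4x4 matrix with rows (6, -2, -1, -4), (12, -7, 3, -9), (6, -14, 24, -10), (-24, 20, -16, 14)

multipliers: 2, 1, -4, 4, -4, 0

Forward elimination:
R2 <- R2 - (2)*R1:  [  0  -3   5  -1 ]
R3 <- R3 - (1)*R1:  [   0  -12   25   -6 ]
R4 <- R4 - (-4)*R1:  [   0   12  -20   -2 ]
R3 <- R3 - (4)*R2:  [  0   0   5  -2 ]
R4 <- R4 - (-4)*R2:  [  0   0   0  -6 ]
R4: entry in column 3 is already 0 -> m_{43} = 0 (no row operation needed)
Multipliers (in order of application): m_{21} = 2, m_{31} = 1, m_{41} = -4, m_{32} = 4, m_{42} = -4, m_{43} = 0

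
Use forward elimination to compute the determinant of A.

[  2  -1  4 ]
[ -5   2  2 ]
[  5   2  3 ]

Forward elimination:
R2 <- R2 - (-5/2)*R1:  [    0  -1/2    12 ]
R3 <- R3 - (5/2)*R1:  [   0  9/2   -7 ]
R3 <- R3 - (-9)*R2:  [   0    0  101 ]
Upper-triangular form:
[ 2    -1    4 ]
[ 0  -1/2   12 ]
[ 0     0  101 ]
det(A) = (-1)^0 * (2) * (-1/2) * (101) = -101  (0 row swaps -> sign +1)

det(A) = -101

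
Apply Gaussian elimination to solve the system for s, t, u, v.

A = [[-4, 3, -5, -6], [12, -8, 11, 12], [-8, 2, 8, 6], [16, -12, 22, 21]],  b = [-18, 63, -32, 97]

(5, -1, 5, -5)

Forward elimination on [A|b]:
R2 <- R2 - (-3)*R1:  [  0   1  -4  -6   9 ]
R3 <- R3 - (2)*R1:  [  0  -4  18  18   4 ]
R4 <- R4 - (-4)*R1:  [  0   0   2  -3  25 ]
R3 <- R3 - (-4)*R2:  [  0   0   2  -6  40 ]
R4 <- R4 - (1)*R3:  [   0    0    0    3  -15 ]
Row echelon form:
[ -4  3  -5  -6  |  -18 ]
[  0  1  -4  -6  |    9 ]
[  0  0   2  -6  |   40 ]
[  0  0   0   3  |  -15 ]
Back-substitution:
v = (-15) / 3 = -5
u = (40 - (-6)*(-5)) / 2 = 5
t = (9 - (-4)*(5) - (-6)*(-5)) / 1 = -1
s = (-18 - (3)*(-1) - (-5)*(5) - (-6)*(-5)) / -4 = 5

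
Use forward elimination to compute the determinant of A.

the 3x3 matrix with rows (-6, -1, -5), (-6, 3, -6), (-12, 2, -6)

det(A) = -120

Forward elimination:
R2 <- R2 - (1)*R1:  [  0   4  -1 ]
R3 <- R3 - (2)*R1:  [ 0  4  4 ]
R3 <- R3 - (1)*R2:  [ 0  0  5 ]
Upper-triangular form:
[ -6  -1  -5 ]
[  0   4  -1 ]
[  0   0   5 ]
det(A) = (-1)^0 * (-6) * (4) * (5) = -120  (0 row swaps -> sign +1)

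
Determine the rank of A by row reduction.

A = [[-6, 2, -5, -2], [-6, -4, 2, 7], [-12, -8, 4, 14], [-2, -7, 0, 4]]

rank(A) = 3

Row reduction:
R2 <- R2 - (1)*R1:  [  0  -6   7   9 ]
R3 <- R3 - (2)*R1:  [   0  -12   14   18 ]
R4 <- R4 - (1/3)*R1:  [     0  -23/3    5/3   14/3 ]
R3 <- R3 - (2)*R2:  [ 0  0  0  0 ]
R4 <- R4 - (23/18)*R2:  [       0        0  -131/18    -41/6 ]
R3 <-> R4   (pivot in column 3 was zero)
[ -6   2       -5     -2 ]
[  0  -6        7      9 ]
[  0   0  -131/18  -41/6 ]
[  0   0        0      0 ]
Row echelon form:
[ -6   2       -5     -2 ]
[  0  -6        7      9 ]
[  0   0  -131/18  -41/6 ]
[  0   0        0      0 ]
Nonzero rows / pivot columns: 3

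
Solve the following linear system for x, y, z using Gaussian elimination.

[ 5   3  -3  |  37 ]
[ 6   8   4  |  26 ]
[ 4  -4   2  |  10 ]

Forward elimination on [A|b]:
R2 <- R2 - (6/5)*R1:  [     0   22/5   38/5  -92/5 ]
R3 <- R3 - (4/5)*R1:  [     0  -32/5   22/5  -98/5 ]
R3 <- R3 - (-16/11)*R2:  [       0        0   170/11  -510/11 ]
Row echelon form:
[ 5     3      -3  |       37 ]
[ 0  22/5    38/5  |    -92/5 ]
[ 0     0  170/11  |  -510/11 ]
Back-substitution:
z = (-510/11) / (170/11) = -3
y = (-92/5 - (38/5)*(-3)) / (22/5) = 1
x = (37 - (3)*(1) - (-3)*(-3)) / 5 = 5

(5, 1, -3)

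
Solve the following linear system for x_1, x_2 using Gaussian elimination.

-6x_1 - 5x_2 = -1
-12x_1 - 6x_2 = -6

Forward elimination on [A|b]:
R2 <- R2 - (2)*R1:  [  0   4  -4 ]
Row echelon form:
[ -6  -5  |  -1 ]
[  0   4  |  -4 ]
Back-substitution:
x_2 = (-4) / 4 = -1
x_1 = (-1 - (-5)*(-1)) / -6 = 1

(1, -1)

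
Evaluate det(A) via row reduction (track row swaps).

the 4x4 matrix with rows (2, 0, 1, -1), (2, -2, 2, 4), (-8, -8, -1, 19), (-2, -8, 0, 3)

Forward elimination:
R2 <- R2 - (1)*R1:  [  0  -2   1   5 ]
R3 <- R3 - (-4)*R1:  [  0  -8   3  15 ]
R4 <- R4 - (-1)*R1:  [  0  -8   1   2 ]
R3 <- R3 - (4)*R2:  [  0   0  -1  -5 ]
R4 <- R4 - (4)*R2:  [   0    0   -3  -18 ]
R4 <- R4 - (3)*R3:  [  0   0   0  -3 ]
Upper-triangular form:
[ 2   0   1  -1 ]
[ 0  -2   1   5 ]
[ 0   0  -1  -5 ]
[ 0   0   0  -3 ]
det(A) = (-1)^0 * (2) * (-2) * (-1) * (-3) = -12  (0 row swaps -> sign +1)

det(A) = -12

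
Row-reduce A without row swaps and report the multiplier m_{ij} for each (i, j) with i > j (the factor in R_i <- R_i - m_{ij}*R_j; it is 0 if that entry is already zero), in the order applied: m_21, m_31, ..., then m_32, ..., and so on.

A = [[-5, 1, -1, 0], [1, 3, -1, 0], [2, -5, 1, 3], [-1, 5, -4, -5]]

Forward elimination:
R2 <- R2 - (-1/5)*R1:  [    0  16/5  -6/5     0 ]
R3 <- R3 - (-2/5)*R1:  [     0  -23/5    3/5      3 ]
R4 <- R4 - (1/5)*R1:  [     0   24/5  -19/5     -5 ]
R3 <- R3 - (-23/16)*R2:  [    0     0  -9/8     3 ]
R4 <- R4 - (3/2)*R2:  [  0   0  -2  -5 ]
R4 <- R4 - (16/9)*R3:  [     0      0      0  -31/3 ]
Multipliers (in order of application): m_{21} = -1/5, m_{31} = -2/5, m_{41} = 1/5, m_{32} = -23/16, m_{42} = 3/2, m_{43} = 16/9

multipliers: -1/5, -2/5, 1/5, -23/16, 3/2, 16/9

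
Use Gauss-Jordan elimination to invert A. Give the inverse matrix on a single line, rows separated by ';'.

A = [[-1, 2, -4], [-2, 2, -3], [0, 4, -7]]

inverse = [-1/3 -1/3 1/3; -7/3 7/6 5/6; -4/3 2/3 1/3]

Gauss-Jordan on [A | I]:
R1 <- (1/-1)*R1:  [  1  -2   4  |  -1   0   0 ]
R2 <- R2 - (-2)*R1:  [  0  -2   5  |  -2   1   0 ]
R2 <- (1/-2)*R2:  [    0     1  -5/2  |     1  -1/2     0 ]
R1 <- R1 - (-2)*R2:  [  1   0  -1  |   1  -1   0 ]
R3 <- R3 - (4)*R2:  [  0   0   3  |  -4   2   1 ]
R3 <- (1/3)*R3:  [    0     0     1  |  -4/3   2/3   1/3 ]
R1 <- R1 - (-1)*R3:  [    1     0     0  |  -1/3  -1/3   1/3 ]
R2 <- R2 - (-5/2)*R3:  [    0     1     0  |  -7/3   7/6   5/6 ]
Right block of [I | A^{-1}] is the inverse:
[ -1/3  -1/3  1/3 ]
[ -7/3   7/6  5/6 ]
[ -4/3   2/3  1/3 ]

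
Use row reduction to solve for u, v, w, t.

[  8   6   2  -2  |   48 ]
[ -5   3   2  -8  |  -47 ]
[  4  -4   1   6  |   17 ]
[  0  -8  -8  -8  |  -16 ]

Forward elimination on [A|b]:
R2 <- R2 - (-5/8)*R1:  [     0   27/4   13/4  -37/4    -17 ]
R3 <- R3 - (1/2)*R1:  [  0  -7   0   7  -7 ]
R3 <- R3 - (-28/27)*R2:  [       0        0    91/27   -70/27  -665/27 ]
R4 <- R4 - (-32/27)*R2:  [       0        0  -112/27  -512/27  -976/27 ]
R4 <- R4 - (-16/13)*R3:  [       0        0        0  -288/13  -864/13 ]
Row echelon form:
[ 8     6      2       -2  |       48 ]
[ 0  27/4   13/4    -37/4  |      -17 ]
[ 0     0  91/27   -70/27  |  -665/27 ]
[ 0     0      0  -288/13  |  -864/13 ]
Back-substitution:
t = (-864/13) / (-288/13) = 3
w = (-665/27 - (-70/27)*(3)) / (91/27) = -5
v = (-17 - (13/4)*(-5) - (-37/4)*(3)) / (27/4) = 4
u = (48 - (6)*(4) - (2)*(-5) - (-2)*(3)) / 8 = 5

(5, 4, -5, 3)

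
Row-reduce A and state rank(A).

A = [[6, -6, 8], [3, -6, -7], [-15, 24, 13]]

Row reduction:
R2 <- R2 - (1/2)*R1:  [   0   -3  -11 ]
R3 <- R3 - (-5/2)*R1:  [  0   9  33 ]
R3 <- R3 - (-3)*R2:  [ 0  0  0 ]
Row echelon form:
[ 6  -6    8 ]
[ 0  -3  -11 ]
[ 0   0    0 ]
Nonzero rows / pivot columns: 2

rank(A) = 2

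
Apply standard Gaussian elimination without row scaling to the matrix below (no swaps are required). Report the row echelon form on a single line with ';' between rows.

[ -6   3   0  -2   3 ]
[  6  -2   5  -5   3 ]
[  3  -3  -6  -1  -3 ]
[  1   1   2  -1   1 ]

REF = [-6 3 0 -2 3; 0 1 5 -7 6; 0 0 3/2 -25/2 15/2; 0 0 0 -110/3 20]

Forward elimination:
R2 <- R2 - (-1)*R1:  [  0   1   5  -7   6 ]
R3 <- R3 - (-1/2)*R1:  [    0  -3/2    -6    -2  -3/2 ]
R4 <- R4 - (-1/6)*R1:  [    0   3/2     2  -4/3   3/2 ]
R3 <- R3 - (-3/2)*R2:  [     0      0    3/2  -25/2   15/2 ]
R4 <- R4 - (3/2)*R2:  [     0      0  -11/2   55/6  -15/2 ]
R4 <- R4 - (-11/3)*R3:  [      0       0       0  -110/3      20 ]
Row echelon form:
[ -6  3    0      -2     3 ]
[  0  1    5      -7     6 ]
[  0  0  3/2   -25/2  15/2 ]
[  0  0    0  -110/3    20 ]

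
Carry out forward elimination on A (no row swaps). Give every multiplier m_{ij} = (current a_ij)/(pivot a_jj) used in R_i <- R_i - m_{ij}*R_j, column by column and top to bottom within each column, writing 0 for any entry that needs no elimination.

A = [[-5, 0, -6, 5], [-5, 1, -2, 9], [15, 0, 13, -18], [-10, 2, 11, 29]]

Forward elimination:
R2 <- R2 - (1)*R1:  [ 0  1  4  4 ]
R3 <- R3 - (-3)*R1:  [  0   0  -5  -3 ]
R4 <- R4 - (2)*R1:  [  0   2  23  19 ]
R3: entry in column 2 is already 0 -> m_{32} = 0 (no row operation needed)
R4 <- R4 - (2)*R2:  [  0   0  15  11 ]
R4 <- R4 - (-3)*R3:  [ 0  0  0  2 ]
Multipliers (in order of application): m_{21} = 1, m_{31} = -3, m_{41} = 2, m_{32} = 0, m_{42} = 2, m_{43} = -3

multipliers: 1, -3, 2, 0, 2, -3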